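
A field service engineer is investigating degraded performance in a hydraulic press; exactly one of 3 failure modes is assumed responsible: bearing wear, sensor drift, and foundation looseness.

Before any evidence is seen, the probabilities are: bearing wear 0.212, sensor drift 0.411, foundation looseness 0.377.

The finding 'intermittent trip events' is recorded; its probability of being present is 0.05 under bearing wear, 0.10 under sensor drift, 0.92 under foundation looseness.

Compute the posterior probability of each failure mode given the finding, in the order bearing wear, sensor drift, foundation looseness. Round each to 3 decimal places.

Multiply each prior by the likelihood of the finding:
  bearing wear: 0.212 × 0.05 = 0.0106
  sensor drift: 0.411 × 0.10 = 0.0411
  foundation looseness: 0.377 × 0.92 = 0.34684
The unnormalized weights sum to 0.39854.
P(bearing wear | evidence) = 0.0106 / 0.39854 ≈ 0.027
P(sensor drift | evidence) = 0.0411 / 0.39854 ≈ 0.103
P(foundation looseness | evidence) = 0.34684 / 0.39854 ≈ 0.870

0.027, 0.103, 0.870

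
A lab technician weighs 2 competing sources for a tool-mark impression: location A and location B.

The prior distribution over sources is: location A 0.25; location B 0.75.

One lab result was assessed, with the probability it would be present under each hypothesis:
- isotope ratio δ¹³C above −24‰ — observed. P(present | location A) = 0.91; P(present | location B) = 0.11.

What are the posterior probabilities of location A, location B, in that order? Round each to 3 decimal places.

Multiply each prior by the likelihood of the lab result:
  location A: 0.25 × 0.91 = 0.2275
  location B: 0.75 × 0.11 = 0.0825
The unnormalized weights sum to 0.31.
P(location A | evidence) = 0.2275 / 0.31 ≈ 0.734
P(location B | evidence) = 0.0825 / 0.31 ≈ 0.266

0.734, 0.266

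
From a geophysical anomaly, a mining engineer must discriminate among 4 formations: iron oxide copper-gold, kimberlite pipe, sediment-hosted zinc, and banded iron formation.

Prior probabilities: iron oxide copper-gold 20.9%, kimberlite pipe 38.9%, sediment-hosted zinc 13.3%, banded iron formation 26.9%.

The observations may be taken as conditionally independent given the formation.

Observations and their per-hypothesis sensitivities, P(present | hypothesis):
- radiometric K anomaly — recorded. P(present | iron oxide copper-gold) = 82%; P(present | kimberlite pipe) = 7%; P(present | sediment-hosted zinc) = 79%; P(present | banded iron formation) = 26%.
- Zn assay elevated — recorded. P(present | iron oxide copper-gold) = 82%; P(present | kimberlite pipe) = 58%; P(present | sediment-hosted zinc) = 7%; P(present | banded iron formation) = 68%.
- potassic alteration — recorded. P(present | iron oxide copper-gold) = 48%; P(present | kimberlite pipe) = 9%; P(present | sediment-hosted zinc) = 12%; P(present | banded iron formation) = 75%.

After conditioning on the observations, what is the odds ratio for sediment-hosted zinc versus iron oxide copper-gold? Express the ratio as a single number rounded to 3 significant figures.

0.0131

The normalizing constant cancels in an odds ratio, so compute prior × likelihood for the two hypotheses only:
  sediment-hosted zinc: 0.133 × 0.79 × 0.07 × 0.12 = 0.00088259
  iron oxide copper-gold: 0.209 × 0.82 × 0.82 × 0.48 = 0.067455
Posterior odds = 0.00088259 / 0.067455 ≈ 0.0131.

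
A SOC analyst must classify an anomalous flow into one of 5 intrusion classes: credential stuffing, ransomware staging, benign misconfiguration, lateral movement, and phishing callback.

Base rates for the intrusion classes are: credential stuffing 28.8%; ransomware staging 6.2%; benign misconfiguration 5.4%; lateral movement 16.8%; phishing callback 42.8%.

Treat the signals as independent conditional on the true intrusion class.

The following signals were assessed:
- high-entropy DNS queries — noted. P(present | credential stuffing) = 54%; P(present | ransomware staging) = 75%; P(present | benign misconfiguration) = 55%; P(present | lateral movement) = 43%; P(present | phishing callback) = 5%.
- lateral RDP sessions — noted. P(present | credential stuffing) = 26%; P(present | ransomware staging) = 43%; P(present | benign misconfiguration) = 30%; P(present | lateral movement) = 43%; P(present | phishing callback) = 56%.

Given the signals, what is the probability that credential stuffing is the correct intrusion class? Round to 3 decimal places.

Multiply each prior by the joint likelihood of the signal pattern:
  credential stuffing: 0.288 × 0.54 × 0.26 = 0.040435
  ransomware staging: 0.062 × 0.75 × 0.43 = 0.019995
  benign misconfiguration: 0.054 × 0.55 × 0.30 = 0.00891
  lateral movement: 0.168 × 0.43 × 0.43 = 0.031063
  phishing callback: 0.428 × 0.05 × 0.56 = 0.011984
The unnormalized weights sum to 0.11239.
P(credential stuffing | evidence) = 0.040435 / 0.11239 ≈ 0.360.

0.360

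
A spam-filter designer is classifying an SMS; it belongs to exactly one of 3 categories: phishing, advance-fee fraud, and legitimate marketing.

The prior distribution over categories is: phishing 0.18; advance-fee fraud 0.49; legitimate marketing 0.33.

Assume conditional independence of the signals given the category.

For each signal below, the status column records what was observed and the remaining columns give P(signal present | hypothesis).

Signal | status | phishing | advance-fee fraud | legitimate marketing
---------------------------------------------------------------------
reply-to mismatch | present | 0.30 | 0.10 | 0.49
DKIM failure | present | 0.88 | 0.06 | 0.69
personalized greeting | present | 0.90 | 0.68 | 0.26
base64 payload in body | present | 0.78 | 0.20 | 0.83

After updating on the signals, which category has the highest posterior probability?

phishing

For each hypothesis, the unnormalized posterior weight is prior × product of the signal likelihoods:
  phishing: 0.18 × 0.30 × 0.88 × 0.90 × 0.78 = 0.033359
  advance-fee fraud: 0.49 × 0.10 × 0.06 × 0.68 × 0.20 = 0.00039984
  legitimate marketing: 0.33 × 0.49 × 0.69 × 0.26 × 0.83 = 0.024077
Normalizing constant Z = 0.033359 + 0.00039984 + 0.024077 = 0.057836.
P(phishing | evidence) ≈ 0.033359 / 0.057836 ≈ 0.577
P(advance-fee fraud | evidence) ≈ 0.00039984 / 0.057836 ≈ 0.007
P(legitimate marketing | evidence) ≈ 0.024077 / 0.057836 ≈ 0.416
The largest is 0.577, so phishing is most probable.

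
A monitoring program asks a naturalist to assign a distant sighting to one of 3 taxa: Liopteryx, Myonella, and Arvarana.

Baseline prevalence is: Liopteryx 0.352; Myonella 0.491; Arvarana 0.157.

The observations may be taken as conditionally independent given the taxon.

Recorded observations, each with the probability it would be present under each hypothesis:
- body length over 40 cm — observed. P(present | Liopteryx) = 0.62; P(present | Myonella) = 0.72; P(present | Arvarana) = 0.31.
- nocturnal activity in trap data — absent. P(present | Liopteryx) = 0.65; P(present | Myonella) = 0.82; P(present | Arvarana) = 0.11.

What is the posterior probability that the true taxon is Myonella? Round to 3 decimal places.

Multiply each prior by the joint likelihood of the evidence pattern (using 1 − P(present | H) for each absent observation):
  Liopteryx: 0.352 × 0.62 × (1 − 0.65) = 0.076384
  Myonella: 0.491 × 0.72 × (1 − 0.82) = 0.063634
  Arvarana: 0.157 × 0.31 × (1 − 0.11) = 0.043316
Marginal likelihood of the evidence = 0.18333.
P(Myonella | evidence) = 0.063634 / 0.18333 ≈ 0.347.

0.347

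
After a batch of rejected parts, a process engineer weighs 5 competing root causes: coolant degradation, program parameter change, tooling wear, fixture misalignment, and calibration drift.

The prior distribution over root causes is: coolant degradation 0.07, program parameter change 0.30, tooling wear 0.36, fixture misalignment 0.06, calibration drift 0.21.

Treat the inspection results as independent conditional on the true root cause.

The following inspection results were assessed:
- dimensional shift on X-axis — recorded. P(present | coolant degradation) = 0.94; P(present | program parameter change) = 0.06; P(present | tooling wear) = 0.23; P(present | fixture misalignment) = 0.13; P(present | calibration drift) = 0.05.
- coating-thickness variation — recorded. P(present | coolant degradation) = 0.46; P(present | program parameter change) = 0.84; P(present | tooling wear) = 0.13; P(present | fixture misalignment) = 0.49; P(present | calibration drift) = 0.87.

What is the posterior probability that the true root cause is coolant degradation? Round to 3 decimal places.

Multiply each prior by the joint likelihood of the inspection result pattern:
  coolant degradation: 0.07 × 0.94 × 0.46 = 0.030268
  program parameter change: 0.30 × 0.06 × 0.84 = 0.01512
  tooling wear: 0.36 × 0.23 × 0.13 = 0.010764
  fixture misalignment: 0.06 × 0.13 × 0.49 = 0.003822
  calibration drift: 0.21 × 0.05 × 0.87 = 0.009135
Normalizing constant Z = 0.030268 + 0.01512 + 0.010764 + 0.003822 + 0.009135 = 0.069109.
P(coolant degradation | evidence) = 0.030268 / 0.069109 ≈ 0.438.

0.438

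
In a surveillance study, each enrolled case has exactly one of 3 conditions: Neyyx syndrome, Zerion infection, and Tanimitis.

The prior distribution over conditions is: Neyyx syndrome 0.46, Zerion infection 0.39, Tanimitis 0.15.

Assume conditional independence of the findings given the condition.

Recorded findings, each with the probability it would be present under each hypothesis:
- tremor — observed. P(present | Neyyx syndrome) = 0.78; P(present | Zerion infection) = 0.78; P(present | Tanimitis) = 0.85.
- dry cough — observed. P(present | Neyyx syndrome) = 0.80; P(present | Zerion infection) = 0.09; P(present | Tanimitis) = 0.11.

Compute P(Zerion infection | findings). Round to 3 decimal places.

0.083

Multiply each prior by the joint likelihood of the evidence pattern:
  Neyyx syndrome: 0.46 × 0.78 × 0.80 = 0.28704
  Zerion infection: 0.39 × 0.78 × 0.09 = 0.027378
  Tanimitis: 0.15 × 0.85 × 0.11 = 0.014025
The unnormalized weights sum to 0.32844.
P(Zerion infection | evidence) = 0.027378 / 0.32844 ≈ 0.083.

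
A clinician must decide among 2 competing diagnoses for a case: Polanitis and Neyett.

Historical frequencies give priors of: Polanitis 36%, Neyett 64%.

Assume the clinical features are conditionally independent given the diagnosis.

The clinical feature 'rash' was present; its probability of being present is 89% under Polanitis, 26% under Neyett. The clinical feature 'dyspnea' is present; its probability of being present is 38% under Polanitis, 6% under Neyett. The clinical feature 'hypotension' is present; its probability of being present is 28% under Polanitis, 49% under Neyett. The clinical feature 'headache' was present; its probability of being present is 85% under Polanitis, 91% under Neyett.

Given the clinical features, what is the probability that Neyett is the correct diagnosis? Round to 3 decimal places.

0.133

By Bayes' rule with conditional independence, the unnormalized weight for each hypothesis is prior × ∏ likelihoods:
  Polanitis: 0.36 × 0.89 × 0.38 × 0.28 × 0.85 = 0.028977
  Neyett: 0.64 × 0.26 × 0.06 × 0.49 × 0.91 = 0.0044519
The unnormalized weights sum to 0.033429.
P(Neyett | evidence) = 0.0044519 / 0.033429 ≈ 0.133.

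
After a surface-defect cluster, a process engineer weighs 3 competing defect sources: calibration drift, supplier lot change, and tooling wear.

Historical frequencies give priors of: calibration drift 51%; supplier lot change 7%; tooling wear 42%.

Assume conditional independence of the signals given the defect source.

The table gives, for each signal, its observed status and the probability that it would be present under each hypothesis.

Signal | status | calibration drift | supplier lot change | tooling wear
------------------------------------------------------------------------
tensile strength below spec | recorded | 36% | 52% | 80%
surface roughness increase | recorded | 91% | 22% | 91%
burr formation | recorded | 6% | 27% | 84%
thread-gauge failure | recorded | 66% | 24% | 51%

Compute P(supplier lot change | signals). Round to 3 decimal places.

Multiply each prior by the joint likelihood of the signal pattern:
  calibration drift: 0.51 × 0.36 × 0.91 × 0.06 × 0.66 = 0.0066162
  supplier lot change: 0.07 × 0.52 × 0.22 × 0.27 × 0.24 = 0.00051892
  tooling wear: 0.42 × 0.80 × 0.91 × 0.84 × 0.51 = 0.13099
Marginal likelihood of the evidence = 0.13812.
P(supplier lot change | evidence) = 0.00051892 / 0.13812 ≈ 0.004.

0.004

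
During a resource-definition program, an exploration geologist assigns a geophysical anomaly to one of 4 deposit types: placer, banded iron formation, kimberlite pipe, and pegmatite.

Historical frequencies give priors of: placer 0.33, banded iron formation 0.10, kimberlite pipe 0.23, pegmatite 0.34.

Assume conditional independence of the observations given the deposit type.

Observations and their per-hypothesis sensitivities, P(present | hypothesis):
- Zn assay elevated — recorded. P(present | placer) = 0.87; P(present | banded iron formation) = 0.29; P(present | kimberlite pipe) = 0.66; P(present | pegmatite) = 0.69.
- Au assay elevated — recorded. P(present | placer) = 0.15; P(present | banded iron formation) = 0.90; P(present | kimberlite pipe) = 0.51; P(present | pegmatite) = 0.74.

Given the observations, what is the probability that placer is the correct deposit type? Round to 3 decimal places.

0.134

For each hypothesis, the unnormalized posterior weight is prior × product of the observation likelihoods:
  placer: 0.33 × 0.87 × 0.15 = 0.043065
  banded iron formation: 0.10 × 0.29 × 0.90 = 0.0261
  kimberlite pipe: 0.23 × 0.66 × 0.51 = 0.077418
  pegmatite: 0.34 × 0.69 × 0.74 = 0.1736
The unnormalized weights sum to 0.32019.
P(placer | evidence) = 0.043065 / 0.32019 ≈ 0.134.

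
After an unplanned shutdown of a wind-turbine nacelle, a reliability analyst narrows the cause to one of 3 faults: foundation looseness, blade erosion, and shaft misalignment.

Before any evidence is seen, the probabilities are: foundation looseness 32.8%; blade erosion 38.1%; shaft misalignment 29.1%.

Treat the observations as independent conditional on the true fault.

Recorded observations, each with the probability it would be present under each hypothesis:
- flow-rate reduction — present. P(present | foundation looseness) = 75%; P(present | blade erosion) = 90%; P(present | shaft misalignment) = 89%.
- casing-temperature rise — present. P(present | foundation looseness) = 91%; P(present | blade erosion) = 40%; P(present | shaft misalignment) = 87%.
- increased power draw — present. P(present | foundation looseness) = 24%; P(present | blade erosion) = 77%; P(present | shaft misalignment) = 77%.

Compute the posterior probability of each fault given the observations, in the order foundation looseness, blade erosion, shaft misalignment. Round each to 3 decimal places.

0.161, 0.317, 0.521

Multiply each prior by the joint likelihood of the evidence pattern:
  foundation looseness: 0.328 × 0.75 × 0.91 × 0.24 = 0.053726
  blade erosion: 0.381 × 0.90 × 0.40 × 0.77 = 0.10561
  shaft misalignment: 0.291 × 0.89 × 0.87 × 0.77 = 0.1735
Normalizing constant Z = 0.053726 + 0.10561 + 0.1735 = 0.33284.
P(foundation looseness | evidence) = 0.053726 / 0.33284 ≈ 0.161
P(blade erosion | evidence) = 0.10561 / 0.33284 ≈ 0.317
P(shaft misalignment | evidence) = 0.1735 / 0.33284 ≈ 0.521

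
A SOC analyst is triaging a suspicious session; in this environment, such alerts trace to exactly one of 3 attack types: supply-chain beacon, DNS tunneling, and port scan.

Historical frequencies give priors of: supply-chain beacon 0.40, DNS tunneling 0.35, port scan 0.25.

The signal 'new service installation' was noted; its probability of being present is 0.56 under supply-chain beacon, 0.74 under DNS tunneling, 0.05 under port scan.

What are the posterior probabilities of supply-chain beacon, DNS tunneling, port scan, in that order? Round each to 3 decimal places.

By Bayes' rule, the unnormalized weight for each hypothesis is prior × likelihood:
  supply-chain beacon: 0.40 × 0.56 = 0.224
  DNS tunneling: 0.35 × 0.74 = 0.259
  port scan: 0.25 × 0.05 = 0.0125
The unnormalized weights sum to 0.4955.
P(supply-chain beacon | evidence) = 0.224 / 0.4955 ≈ 0.452
P(DNS tunneling | evidence) = 0.259 / 0.4955 ≈ 0.523
P(port scan | evidence) = 0.0125 / 0.4955 ≈ 0.025

0.452, 0.523, 0.025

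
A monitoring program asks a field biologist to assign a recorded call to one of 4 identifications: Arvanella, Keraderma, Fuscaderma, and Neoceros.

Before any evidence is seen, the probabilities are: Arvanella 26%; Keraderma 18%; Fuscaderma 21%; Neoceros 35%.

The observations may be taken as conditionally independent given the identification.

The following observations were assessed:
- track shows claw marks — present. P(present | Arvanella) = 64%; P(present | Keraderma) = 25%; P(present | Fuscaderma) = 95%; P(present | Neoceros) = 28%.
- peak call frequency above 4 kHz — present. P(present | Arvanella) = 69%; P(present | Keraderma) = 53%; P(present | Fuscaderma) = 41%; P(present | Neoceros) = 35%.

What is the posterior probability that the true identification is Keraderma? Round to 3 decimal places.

Multiply each prior by the joint likelihood of the evidence pattern:
  Arvanella: 0.26 × 0.64 × 0.69 = 0.11482
  Keraderma: 0.18 × 0.25 × 0.53 = 0.02385
  Fuscaderma: 0.21 × 0.95 × 0.41 = 0.081795
  Neoceros: 0.35 × 0.28 × 0.35 = 0.0343
Normalizing constant Z = 0.11482 + 0.02385 + 0.081795 + 0.0343 = 0.25476.
P(Keraderma | evidence) = 0.02385 / 0.25476 ≈ 0.094.

0.094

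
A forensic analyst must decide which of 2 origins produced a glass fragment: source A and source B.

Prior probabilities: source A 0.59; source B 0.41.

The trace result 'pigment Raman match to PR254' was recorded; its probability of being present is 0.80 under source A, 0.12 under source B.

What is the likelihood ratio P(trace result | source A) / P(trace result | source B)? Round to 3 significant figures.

6.67

The Bayes factor is the ratio of the two likelihoods.
  source A: 0.8
  source B: 0.12
Bayes factor = 0.8 / 0.12 ≈ 6.67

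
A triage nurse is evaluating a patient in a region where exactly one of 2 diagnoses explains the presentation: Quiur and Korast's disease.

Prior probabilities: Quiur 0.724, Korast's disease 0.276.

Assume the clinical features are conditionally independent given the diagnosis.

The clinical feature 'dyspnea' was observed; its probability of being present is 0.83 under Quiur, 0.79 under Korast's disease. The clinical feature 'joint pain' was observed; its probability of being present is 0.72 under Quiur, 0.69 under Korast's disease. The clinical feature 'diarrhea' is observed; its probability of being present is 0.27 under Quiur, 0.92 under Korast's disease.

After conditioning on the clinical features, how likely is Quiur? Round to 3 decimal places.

0.458

For each hypothesis, the unnormalized posterior weight is prior × product of the clinical feature likelihoods:
  Quiur: 0.724 × 0.83 × 0.72 × 0.27 = 0.11682
  Korast's disease: 0.276 × 0.79 × 0.69 × 0.92 = 0.13841
Marginal likelihood of the evidence = 0.25523.
P(Quiur | evidence) = 0.11682 / 0.25523 ≈ 0.458.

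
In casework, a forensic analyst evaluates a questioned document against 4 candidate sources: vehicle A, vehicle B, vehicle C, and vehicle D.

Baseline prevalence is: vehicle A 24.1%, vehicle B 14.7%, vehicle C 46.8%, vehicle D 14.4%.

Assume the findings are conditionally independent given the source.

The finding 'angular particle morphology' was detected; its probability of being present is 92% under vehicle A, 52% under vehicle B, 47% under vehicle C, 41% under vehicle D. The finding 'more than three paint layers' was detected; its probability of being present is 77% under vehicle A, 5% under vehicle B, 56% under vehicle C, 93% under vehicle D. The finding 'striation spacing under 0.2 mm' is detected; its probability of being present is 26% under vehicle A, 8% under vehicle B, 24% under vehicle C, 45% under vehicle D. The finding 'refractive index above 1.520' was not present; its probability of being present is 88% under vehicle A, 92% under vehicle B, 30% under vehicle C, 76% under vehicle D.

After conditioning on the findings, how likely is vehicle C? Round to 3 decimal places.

For each hypothesis, the unnormalized posterior weight is prior × product of the finding likelihoods (using 1 − P(present | H) for each absent finding):
  vehicle A: 0.241 × 0.92 × 0.77 × 0.26 × (1 − 0.88) = 0.0053266
  vehicle B: 0.147 × 0.52 × 0.05 × 0.08 × (1 − 0.92) = 2.4461e-05
  vehicle C: 0.468 × 0.47 × 0.56 × 0.24 × (1 − 0.30) = 0.020694
  vehicle D: 0.144 × 0.41 × 0.93 × 0.45 × (1 − 0.76) = 0.00593
Normalizing constant Z = 0.0053266 + 2.4461e-05 + 0.020694 + 0.00593 = 0.031975.
P(vehicle C | evidence) = 0.020694 / 0.031975 ≈ 0.647.

0.647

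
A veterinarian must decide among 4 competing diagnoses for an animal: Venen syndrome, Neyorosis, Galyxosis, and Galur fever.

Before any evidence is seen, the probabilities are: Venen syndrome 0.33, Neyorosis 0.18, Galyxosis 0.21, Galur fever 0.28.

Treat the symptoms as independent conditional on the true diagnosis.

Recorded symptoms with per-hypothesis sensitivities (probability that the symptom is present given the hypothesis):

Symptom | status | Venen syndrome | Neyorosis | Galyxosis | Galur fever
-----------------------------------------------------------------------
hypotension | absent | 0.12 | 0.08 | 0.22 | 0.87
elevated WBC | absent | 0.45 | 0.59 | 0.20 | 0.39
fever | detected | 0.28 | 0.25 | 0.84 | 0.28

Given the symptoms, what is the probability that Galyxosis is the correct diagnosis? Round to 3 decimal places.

0.618

By Bayes' rule with conditional independence, the unnormalized weight for each hypothesis is prior × ∏ likelihoods (using 1 − P(present | H) for each absent symptom):
  Venen syndrome: 0.33 × (1 − 0.12) × (1 − 0.45) × 0.28 = 0.044722
  Neyorosis: 0.18 × (1 − 0.08) × (1 − 0.59) × 0.25 = 0.016974
  Galyxosis: 0.21 × (1 − 0.22) × (1 − 0.20) × 0.84 = 0.11007
  Galur fever: 0.28 × (1 − 0.87) × (1 − 0.39) × 0.28 = 0.0062171
Marginal likelihood of the evidence = 0.17799.
P(Galyxosis | evidence) = 0.11007 / 0.17799 ≈ 0.618.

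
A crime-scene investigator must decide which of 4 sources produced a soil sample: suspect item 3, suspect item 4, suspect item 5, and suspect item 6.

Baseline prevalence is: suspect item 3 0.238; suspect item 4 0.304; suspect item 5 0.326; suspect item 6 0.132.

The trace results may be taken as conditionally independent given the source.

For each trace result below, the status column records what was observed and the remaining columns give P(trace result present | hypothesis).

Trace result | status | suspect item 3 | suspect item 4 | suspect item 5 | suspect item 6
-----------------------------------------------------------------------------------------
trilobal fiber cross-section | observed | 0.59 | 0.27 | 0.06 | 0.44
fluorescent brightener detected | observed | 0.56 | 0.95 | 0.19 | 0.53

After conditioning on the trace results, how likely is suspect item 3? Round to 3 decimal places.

0.411

Multiply each prior by the joint likelihood of the trace result pattern:
  suspect item 3: 0.238 × 0.59 × 0.56 = 0.078635
  suspect item 4: 0.304 × 0.27 × 0.95 = 0.077976
  suspect item 5: 0.326 × 0.06 × 0.19 = 0.0037164
  suspect item 6: 0.132 × 0.44 × 0.53 = 0.030782
The unnormalized weights sum to 0.19111.
P(suspect item 3 | evidence) = 0.078635 / 0.19111 ≈ 0.411.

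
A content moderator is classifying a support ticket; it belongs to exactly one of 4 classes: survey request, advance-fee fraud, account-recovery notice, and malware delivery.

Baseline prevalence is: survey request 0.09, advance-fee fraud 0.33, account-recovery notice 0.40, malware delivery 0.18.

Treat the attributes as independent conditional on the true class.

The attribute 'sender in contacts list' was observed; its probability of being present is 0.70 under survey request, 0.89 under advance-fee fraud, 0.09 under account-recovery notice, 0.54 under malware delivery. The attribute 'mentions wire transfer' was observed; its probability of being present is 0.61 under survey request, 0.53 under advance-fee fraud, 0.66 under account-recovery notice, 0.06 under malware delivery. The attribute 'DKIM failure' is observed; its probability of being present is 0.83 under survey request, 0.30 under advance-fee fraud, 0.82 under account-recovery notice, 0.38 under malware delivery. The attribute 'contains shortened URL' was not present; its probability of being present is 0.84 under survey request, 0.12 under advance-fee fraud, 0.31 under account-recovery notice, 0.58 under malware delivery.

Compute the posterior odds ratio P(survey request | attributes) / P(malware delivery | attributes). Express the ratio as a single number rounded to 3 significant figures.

Posterior odds equal prior odds times the likelihood ratio; only the two competing hypotheses matter (using 1 − P(present | H) for each absent attribute).
  survey request: 0.09 × 0.70 × 0.61 × 0.83 × (1 − 0.84) = 0.0051035
  malware delivery: 0.18 × 0.54 × 0.06 × 0.38 × (1 − 0.58) = 0.00093079
Odds(survey request : malware delivery) = 0.0051035 / 0.00093079 ≈ 5.48.

5.48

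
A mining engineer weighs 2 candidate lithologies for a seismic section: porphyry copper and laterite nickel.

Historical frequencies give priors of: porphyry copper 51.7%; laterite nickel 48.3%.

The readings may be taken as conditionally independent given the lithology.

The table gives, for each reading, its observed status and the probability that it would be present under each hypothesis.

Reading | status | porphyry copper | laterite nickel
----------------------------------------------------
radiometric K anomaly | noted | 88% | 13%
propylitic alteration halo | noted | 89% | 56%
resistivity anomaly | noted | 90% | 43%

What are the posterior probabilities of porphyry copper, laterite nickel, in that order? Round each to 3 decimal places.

For each hypothesis, the unnormalized posterior weight is prior × product of the reading likelihoods:
  porphyry copper: 0.517 × 0.88 × 0.89 × 0.90 = 0.36442
  laterite nickel: 0.483 × 0.13 × 0.56 × 0.43 = 0.01512
Normalizing constant Z = 0.36442 + 0.01512 = 0.37954.
P(porphyry copper | evidence) = 0.36442 / 0.37954 ≈ 0.960
P(laterite nickel | evidence) = 0.01512 / 0.37954 ≈ 0.040

0.960, 0.040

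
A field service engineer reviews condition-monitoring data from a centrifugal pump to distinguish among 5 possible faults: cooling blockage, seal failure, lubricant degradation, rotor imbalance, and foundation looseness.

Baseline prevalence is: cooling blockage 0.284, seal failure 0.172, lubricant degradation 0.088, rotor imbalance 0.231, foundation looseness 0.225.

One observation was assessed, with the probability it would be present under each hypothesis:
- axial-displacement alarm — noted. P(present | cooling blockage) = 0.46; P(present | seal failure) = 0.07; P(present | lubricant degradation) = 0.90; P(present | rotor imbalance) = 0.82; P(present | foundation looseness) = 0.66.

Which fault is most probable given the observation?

rotor imbalance

Multiply each prior by the likelihood of the observation:
  cooling blockage: 0.284 × 0.46 = 0.13064
  seal failure: 0.172 × 0.07 = 0.01204
  lubricant degradation: 0.088 × 0.90 = 0.0792
  rotor imbalance: 0.231 × 0.82 = 0.18942
  foundation looseness: 0.225 × 0.66 = 0.1485
Marginal likelihood of the evidence = 0.5598.
P(cooling blockage | evidence) ≈ 0.13064 / 0.5598 ≈ 0.233
P(seal failure | evidence) ≈ 0.01204 / 0.5598 ≈ 0.022
P(lubricant degradation | evidence) ≈ 0.0792 / 0.5598 ≈ 0.141
P(rotor imbalance | evidence) ≈ 0.18942 / 0.5598 ≈ 0.338
P(foundation looseness | evidence) ≈ 0.1485 / 0.5598 ≈ 0.265
The largest is 0.338, so rotor imbalance is most probable.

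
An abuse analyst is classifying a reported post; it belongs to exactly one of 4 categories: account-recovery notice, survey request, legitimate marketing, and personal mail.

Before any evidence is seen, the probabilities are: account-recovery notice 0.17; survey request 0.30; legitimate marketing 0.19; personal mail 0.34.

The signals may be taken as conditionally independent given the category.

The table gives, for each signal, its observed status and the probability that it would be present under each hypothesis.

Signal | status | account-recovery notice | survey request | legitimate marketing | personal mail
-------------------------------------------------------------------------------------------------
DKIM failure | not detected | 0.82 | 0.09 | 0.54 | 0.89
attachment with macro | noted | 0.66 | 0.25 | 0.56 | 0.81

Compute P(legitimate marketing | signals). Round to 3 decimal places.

By Bayes' rule with conditional independence, the unnormalized weight for each hypothesis is prior × ∏ likelihoods (using 1 − P(present | H) for each absent signal):
  account-recovery notice: 0.17 × (1 − 0.82) × 0.66 = 0.020196
  survey request: 0.30 × (1 − 0.09) × 0.25 = 0.06825
  legitimate marketing: 0.19 × (1 − 0.54) × 0.56 = 0.048944
  personal mail: 0.34 × (1 − 0.89) × 0.81 = 0.030294
Normalizing constant Z = 0.020196 + 0.06825 + 0.048944 + 0.030294 = 0.16768.
P(legitimate marketing | evidence) = 0.048944 / 0.16768 ≈ 0.292.

0.292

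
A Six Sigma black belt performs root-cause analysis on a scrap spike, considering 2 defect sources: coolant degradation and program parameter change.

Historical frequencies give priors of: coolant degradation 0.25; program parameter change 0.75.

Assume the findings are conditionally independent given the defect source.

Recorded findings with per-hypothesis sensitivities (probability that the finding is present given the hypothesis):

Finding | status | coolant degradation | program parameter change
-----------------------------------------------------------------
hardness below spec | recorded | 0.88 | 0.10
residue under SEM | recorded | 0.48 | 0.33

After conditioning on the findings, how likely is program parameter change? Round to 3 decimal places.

0.190

For each hypothesis, the unnormalized posterior weight is prior × product of the finding likelihoods:
  coolant degradation: 0.25 × 0.88 × 0.48 = 0.1056
  program parameter change: 0.75 × 0.10 × 0.33 = 0.02475
The unnormalized weights sum to 0.13035.
P(program parameter change | evidence) = 0.02475 / 0.13035 ≈ 0.190.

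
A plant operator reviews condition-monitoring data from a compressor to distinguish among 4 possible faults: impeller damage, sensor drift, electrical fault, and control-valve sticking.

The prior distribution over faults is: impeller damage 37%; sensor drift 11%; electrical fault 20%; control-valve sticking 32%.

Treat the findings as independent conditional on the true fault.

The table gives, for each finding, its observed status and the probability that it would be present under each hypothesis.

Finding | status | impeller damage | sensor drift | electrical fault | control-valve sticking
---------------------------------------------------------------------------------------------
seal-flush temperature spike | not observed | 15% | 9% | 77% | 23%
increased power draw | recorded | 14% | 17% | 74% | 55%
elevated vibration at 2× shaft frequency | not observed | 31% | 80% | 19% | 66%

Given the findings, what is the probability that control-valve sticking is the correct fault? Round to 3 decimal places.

Multiply each prior by the joint likelihood of the evidence pattern (using 1 − P(present | H) for each absent finding):
  impeller damage: 0.37 × (1 − 0.15) × 0.14 × (1 − 0.31) = 0.030381
  sensor drift: 0.11 × (1 − 0.09) × 0.17 × (1 − 0.80) = 0.0034034
  electrical fault: 0.20 × (1 − 0.77) × 0.74 × (1 − 0.19) = 0.027572
  control-valve sticking: 0.32 × (1 − 0.23) × 0.55 × (1 − 0.66) = 0.046077
The unnormalized weights sum to 0.10743.
P(control-valve sticking | evidence) = 0.046077 / 0.10743 ≈ 0.429.

0.429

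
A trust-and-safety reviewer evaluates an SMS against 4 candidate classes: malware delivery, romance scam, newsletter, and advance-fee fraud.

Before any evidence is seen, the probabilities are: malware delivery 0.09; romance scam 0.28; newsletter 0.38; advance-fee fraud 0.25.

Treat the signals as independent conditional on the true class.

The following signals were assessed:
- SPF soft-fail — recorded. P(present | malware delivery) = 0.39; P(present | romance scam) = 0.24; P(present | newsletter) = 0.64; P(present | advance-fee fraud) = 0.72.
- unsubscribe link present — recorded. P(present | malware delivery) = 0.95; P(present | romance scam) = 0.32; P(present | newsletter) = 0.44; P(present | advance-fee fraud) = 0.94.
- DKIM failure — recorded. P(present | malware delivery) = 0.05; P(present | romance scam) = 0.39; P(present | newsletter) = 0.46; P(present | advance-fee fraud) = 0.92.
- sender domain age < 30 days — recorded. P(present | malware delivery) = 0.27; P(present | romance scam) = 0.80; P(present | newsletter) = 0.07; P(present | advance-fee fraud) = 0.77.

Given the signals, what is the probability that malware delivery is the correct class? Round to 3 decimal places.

Multiply each prior by the joint likelihood of the signal pattern:
  malware delivery: 0.09 × 0.39 × 0.95 × 0.05 × 0.27 = 0.00045016
  romance scam: 0.28 × 0.24 × 0.32 × 0.39 × 0.80 = 0.0067092
  newsletter: 0.38 × 0.64 × 0.44 × 0.46 × 0.07 = 0.0034457
  advance-fee fraud: 0.25 × 0.72 × 0.94 × 0.92 × 0.77 = 0.11986
The unnormalized weights sum to 0.13047.
P(malware delivery | evidence) = 0.00045016 / 0.13047 ≈ 0.003.

0.003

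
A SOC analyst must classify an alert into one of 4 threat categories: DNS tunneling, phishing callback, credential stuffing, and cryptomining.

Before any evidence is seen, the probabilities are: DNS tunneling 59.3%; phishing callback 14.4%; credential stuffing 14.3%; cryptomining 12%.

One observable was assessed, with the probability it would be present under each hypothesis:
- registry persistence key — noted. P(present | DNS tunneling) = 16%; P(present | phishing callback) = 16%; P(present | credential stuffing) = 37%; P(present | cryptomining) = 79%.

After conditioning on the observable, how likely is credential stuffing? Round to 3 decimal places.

0.199

For each hypothesis, the unnormalized posterior weight is prior × likelihood:
  DNS tunneling: 0.593 × 0.16 = 0.09488
  phishing callback: 0.144 × 0.16 = 0.02304
  credential stuffing: 0.143 × 0.37 = 0.05291
  cryptomining: 0.120 × 0.79 = 0.0948
Normalizing constant Z = 0.09488 + 0.02304 + 0.05291 + 0.0948 = 0.26563.
P(credential stuffing | evidence) = 0.05291 / 0.26563 ≈ 0.199.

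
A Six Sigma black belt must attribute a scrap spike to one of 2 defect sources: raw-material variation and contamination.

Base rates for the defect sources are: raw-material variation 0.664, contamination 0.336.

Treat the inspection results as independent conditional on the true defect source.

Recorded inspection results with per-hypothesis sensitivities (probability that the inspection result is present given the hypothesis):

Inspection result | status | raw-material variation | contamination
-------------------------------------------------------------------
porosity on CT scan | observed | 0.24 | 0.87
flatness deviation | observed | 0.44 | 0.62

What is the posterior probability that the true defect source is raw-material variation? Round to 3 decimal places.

0.279

Multiply each prior by the joint likelihood of the inspection result pattern:
  raw-material variation: 0.664 × 0.24 × 0.44 = 0.070118
  contamination: 0.336 × 0.87 × 0.62 = 0.18124
Normalizing constant Z = 0.070118 + 0.18124 = 0.25136.
P(raw-material variation | evidence) = 0.070118 / 0.25136 ≈ 0.279.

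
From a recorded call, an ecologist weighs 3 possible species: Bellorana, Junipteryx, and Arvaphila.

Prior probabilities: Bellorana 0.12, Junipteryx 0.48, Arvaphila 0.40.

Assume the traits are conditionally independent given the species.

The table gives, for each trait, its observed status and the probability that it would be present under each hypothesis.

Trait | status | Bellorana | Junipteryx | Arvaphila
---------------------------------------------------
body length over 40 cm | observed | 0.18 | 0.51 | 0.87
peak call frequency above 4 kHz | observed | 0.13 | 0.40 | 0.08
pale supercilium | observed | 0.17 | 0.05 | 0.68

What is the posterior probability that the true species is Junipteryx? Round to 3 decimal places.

0.201

For each hypothesis, the unnormalized posterior weight is prior × product of the trait likelihoods:
  Bellorana: 0.12 × 0.18 × 0.13 × 0.17 = 0.00047736
  Junipteryx: 0.48 × 0.51 × 0.40 × 0.05 = 0.004896
  Arvaphila: 0.40 × 0.87 × 0.08 × 0.68 = 0.018931
Normalizing constant Z = 0.00047736 + 0.004896 + 0.018931 = 0.024305.
P(Junipteryx | evidence) = 0.004896 / 0.024305 ≈ 0.201.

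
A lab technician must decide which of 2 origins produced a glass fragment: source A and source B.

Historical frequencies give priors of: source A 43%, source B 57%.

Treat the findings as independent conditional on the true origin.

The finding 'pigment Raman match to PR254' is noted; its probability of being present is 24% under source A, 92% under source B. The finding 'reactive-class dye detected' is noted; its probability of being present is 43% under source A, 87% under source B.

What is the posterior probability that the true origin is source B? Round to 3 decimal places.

By Bayes' rule with conditional independence, the unnormalized weight for each hypothesis is prior × ∏ likelihoods:
  source A: 0.43 × 0.24 × 0.43 = 0.044376
  source B: 0.57 × 0.92 × 0.87 = 0.45623
Marginal likelihood of the evidence = 0.5006.
P(source B | evidence) = 0.45623 / 0.5006 ≈ 0.911.

0.911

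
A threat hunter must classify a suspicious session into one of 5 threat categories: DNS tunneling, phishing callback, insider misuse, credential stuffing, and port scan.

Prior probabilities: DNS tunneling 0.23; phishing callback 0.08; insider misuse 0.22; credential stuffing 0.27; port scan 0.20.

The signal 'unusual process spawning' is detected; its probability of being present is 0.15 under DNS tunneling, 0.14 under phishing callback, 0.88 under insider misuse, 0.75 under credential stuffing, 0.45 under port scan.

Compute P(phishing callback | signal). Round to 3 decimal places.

By Bayes' rule, the unnormalized weight for each hypothesis is prior × likelihood:
  DNS tunneling: 0.23 × 0.15 = 0.0345
  phishing callback: 0.08 × 0.14 = 0.0112
  insider misuse: 0.22 × 0.88 = 0.1936
  credential stuffing: 0.27 × 0.75 = 0.2025
  port scan: 0.20 × 0.45 = 0.09
Marginal likelihood of the evidence = 0.5318.
P(phishing callback | evidence) = 0.0112 / 0.5318 ≈ 0.021.

0.021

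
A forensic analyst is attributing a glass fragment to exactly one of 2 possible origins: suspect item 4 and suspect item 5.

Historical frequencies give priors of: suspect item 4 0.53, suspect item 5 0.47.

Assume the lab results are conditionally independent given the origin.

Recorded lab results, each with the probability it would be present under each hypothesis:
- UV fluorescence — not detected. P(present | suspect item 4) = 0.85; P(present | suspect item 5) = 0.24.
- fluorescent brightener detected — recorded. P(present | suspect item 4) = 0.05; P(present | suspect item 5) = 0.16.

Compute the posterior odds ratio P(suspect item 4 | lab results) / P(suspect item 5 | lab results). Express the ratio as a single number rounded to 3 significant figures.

0.0696

Unnormalized posterior weight (prior times the lab result likelihoods) for each of the two hypotheses (using 1 − P(present | H) for each absent lab result):
  suspect item 4: 0.53 × (1 − 0.85) × 0.05 = 0.003975
  suspect item 5: 0.47 × (1 − 0.24) × 0.16 = 0.057152
Odds(suspect item 4 : suspect item 5) = 0.003975 / 0.057152 ≈ 0.0696.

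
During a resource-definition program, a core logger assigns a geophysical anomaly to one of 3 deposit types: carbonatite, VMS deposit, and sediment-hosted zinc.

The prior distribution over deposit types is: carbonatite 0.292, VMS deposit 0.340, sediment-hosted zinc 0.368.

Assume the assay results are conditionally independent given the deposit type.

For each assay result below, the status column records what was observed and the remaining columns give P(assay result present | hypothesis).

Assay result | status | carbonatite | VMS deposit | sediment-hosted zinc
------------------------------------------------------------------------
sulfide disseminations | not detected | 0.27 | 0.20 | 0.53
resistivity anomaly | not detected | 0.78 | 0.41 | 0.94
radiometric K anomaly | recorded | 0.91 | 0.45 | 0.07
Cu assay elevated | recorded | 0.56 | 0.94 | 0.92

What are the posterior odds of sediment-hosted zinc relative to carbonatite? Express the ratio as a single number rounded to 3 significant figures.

The normalizing constant cancels in an odds ratio, so compute prior × likelihood for the two hypotheses only (using 1 − P(present | H) for each absent assay result):
  sediment-hosted zinc: 0.368 × (1 − 0.53) × (1 − 0.94) × 0.07 × 0.92 = 0.00066832
  carbonatite: 0.292 × (1 − 0.27) × (1 − 0.78) × 0.91 × 0.56 = 0.023898
Posterior odds = 0.00066832 / 0.023898 ≈ 0.0280.

0.0280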